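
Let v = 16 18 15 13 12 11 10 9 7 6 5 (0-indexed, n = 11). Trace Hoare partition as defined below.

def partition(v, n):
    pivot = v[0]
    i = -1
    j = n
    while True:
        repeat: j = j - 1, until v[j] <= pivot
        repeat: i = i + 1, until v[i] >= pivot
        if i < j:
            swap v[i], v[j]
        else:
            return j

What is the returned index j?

8

pivot=16
j stops at 10 (5), i stops at 0 (16); swap ⇒ 5 18 15 13 12 11 10 9 7 6 16
j stops at 9 (6), i stops at 1 (18); swap ⇒ 5 6 15 13 12 11 10 9 7 18 16
j stops at 8, i stops at 9; i≥j ⇒ return 8. v=5 6 15 13 12 11 10 9 7 18 16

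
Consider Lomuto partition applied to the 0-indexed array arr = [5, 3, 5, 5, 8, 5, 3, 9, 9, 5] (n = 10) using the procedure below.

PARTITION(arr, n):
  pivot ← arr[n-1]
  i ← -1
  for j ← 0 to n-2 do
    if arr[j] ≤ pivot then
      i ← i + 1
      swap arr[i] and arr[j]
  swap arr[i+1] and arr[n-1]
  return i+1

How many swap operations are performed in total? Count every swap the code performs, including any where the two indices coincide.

7

pivot=5, i=-1
j=0: 5≤5, i=0, swap(0,0) ⇒ [5, 3, 5, 5, 8, 5, 3, 9, 9, 5]
j=1: 3≤5, i=1, swap(1,1) ⇒ [5, 3, 5, 5, 8, 5, 3, 9, 9, 5]
j=2: 5≤5, i=2, swap(2,2) ⇒ [5, 3, 5, 5, 8, 5, 3, 9, 9, 5]
j=3: 5≤5, i=3, swap(3,3) ⇒ [5, 3, 5, 5, 8, 5, 3, 9, 9, 5]
j=4: 8>5, skip
j=5: 5≤5, i=4, swap(4,5) ⇒ [5, 3, 5, 5, 5, 8, 3, 9, 9, 5]
j=6: 3≤5, i=5, swap(5,6) ⇒ [5, 3, 5, 5, 5, 3, 8, 9, 9, 5]
j=7: 9>5, skip
j=8: 9>5, skip
swap(6,9) ⇒ [5, 3, 5, 5, 5, 3, 5, 9, 9, 8]; return 6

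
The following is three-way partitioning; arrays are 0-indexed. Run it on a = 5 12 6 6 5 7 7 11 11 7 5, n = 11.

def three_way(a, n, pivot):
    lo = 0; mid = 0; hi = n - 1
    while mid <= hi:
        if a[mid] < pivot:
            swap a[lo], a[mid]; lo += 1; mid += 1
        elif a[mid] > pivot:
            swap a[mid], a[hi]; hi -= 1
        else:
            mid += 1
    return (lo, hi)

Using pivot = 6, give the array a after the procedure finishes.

lo=0 mid=0 hi=10
5<6: swap(0,0), lo=1 mid=1 ⇒ 5 12 6 6 5 7 7 11 11 7 5
12>6: swap(1,10), hi=9 ⇒ 5 5 6 6 5 7 7 11 11 7 12
5<6: swap(1,1), lo=2 mid=2 ⇒ 5 5 6 6 5 7 7 11 11 7 12
6=6: mid=3
6=6: mid=4
5<6: swap(2,4), lo=3 mid=5 ⇒ 5 5 5 6 6 7 7 11 11 7 12
7>6: swap(5,9), hi=8 ⇒ 5 5 5 6 6 7 7 11 11 7 12
7>6: swap(5,8), hi=7 ⇒ 5 5 5 6 6 11 7 11 7 7 12
11>6: swap(5,7), hi=6 ⇒ 5 5 5 6 6 11 7 11 7 7 12
11>6: swap(5,6), hi=5 ⇒ 5 5 5 6 6 7 11 11 7 7 12
7>6: swap(5,5), hi=4 ⇒ 5 5 5 6 6 7 11 11 7 7 12
done. lo=3 hi=4; a=5 5 5 6 6 7 11 11 7 7 12

5 5 5 6 6 7 11 11 7 7 12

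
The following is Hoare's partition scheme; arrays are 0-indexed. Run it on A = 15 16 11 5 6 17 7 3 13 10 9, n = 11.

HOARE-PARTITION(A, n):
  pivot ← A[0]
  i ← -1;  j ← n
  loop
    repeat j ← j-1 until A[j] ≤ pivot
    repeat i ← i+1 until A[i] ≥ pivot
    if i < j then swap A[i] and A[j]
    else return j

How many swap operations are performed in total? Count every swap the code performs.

pivot=15
j stops at 10 (9), i stops at 0 (15); swap ⇒ 9 16 11 5 6 17 7 3 13 10 15
j stops at 9 (10), i stops at 1 (16); swap ⇒ 9 10 11 5 6 17 7 3 13 16 15
j stops at 8 (13), i stops at 5 (17); swap ⇒ 9 10 11 5 6 13 7 3 17 16 15
j stops at 7, i stops at 8; i≥j ⇒ return 7. A=9 10 11 5 6 13 7 3 17 16 15

3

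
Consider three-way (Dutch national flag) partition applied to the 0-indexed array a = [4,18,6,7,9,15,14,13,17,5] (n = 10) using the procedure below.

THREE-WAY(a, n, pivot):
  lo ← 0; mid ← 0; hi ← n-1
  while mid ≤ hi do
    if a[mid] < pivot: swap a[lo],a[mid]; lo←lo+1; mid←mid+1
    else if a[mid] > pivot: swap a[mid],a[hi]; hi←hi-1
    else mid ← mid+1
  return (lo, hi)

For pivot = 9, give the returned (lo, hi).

pivot = 9; lo=0, mid=0, hi=9
a[mid]=4<9: swap a[0],a[0]; lo=1,mid=1 → [4,18,6,7,9,15,14,13,17,5]
a[mid]=18>9: swap a[1],a[9]; hi=8 → [4,5,6,7,9,15,14,13,17,18]
a[mid]=5<9: swap a[1],a[1]; lo=2,mid=2 → [4,5,6,7,9,15,14,13,17,18]
a[mid]=6<9: swap a[2],a[2]; lo=3,mid=3 → [4,5,6,7,9,15,14,13,17,18]
a[mid]=7<9: swap a[3],a[3]; lo=4,mid=4 → [4,5,6,7,9,15,14,13,17,18]
a[mid]=9=9: mid=5
a[mid]=15>9: swap a[5],a[8]; hi=7 → [4,5,6,7,9,17,14,13,15,18]
a[mid]=17>9: swap a[5],a[7]; hi=6 → [4,5,6,7,9,13,14,17,15,18]
a[mid]=13>9: swap a[5],a[6]; hi=5 → [4,5,6,7,9,14,13,17,15,18]
a[mid]=14>9: swap a[5],a[5]; hi=4 → [4,5,6,7,9,14,13,17,15,18]
end: lo=4, hi=4; a = [4,5,6,7,9,14,13,17,15,18]

(4, 4)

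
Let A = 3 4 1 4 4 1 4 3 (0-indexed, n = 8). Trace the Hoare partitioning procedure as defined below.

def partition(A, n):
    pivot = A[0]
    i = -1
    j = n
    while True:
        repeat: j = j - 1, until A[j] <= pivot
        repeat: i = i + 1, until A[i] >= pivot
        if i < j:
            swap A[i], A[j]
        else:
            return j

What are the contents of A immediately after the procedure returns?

pivot = A[0] = 3; i = -1, j = 8
j→7 (A[7]=3≤3), i→0 (A[0]=3≥3); i<j, swap → 3 4 1 4 4 1 4 3
j→5 (A[5]=1≤3), i→1 (A[1]=4≥3); i<j, swap → 3 1 1 4 4 4 4 3
j→2, i→3; i≥j, return j=2. A = 3 1 1 4 4 4 4 3

3 1 1 4 4 4 4 3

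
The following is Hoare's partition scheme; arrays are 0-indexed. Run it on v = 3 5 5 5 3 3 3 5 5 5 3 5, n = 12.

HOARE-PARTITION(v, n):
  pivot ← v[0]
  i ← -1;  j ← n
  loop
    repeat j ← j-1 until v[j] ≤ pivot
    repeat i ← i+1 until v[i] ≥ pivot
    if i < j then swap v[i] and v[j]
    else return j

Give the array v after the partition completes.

pivot=3
j stops at 10 (3), i stops at 0 (3); swap ⇒ 3 5 5 5 3 3 3 5 5 5 3 5
j stops at 6 (3), i stops at 1 (5); swap ⇒ 3 3 5 5 3 3 5 5 5 5 3 5
j stops at 5 (3), i stops at 2 (5); swap ⇒ 3 3 3 5 3 5 5 5 5 5 3 5
j stops at 4 (3), i stops at 3 (5); swap ⇒ 3 3 3 3 5 5 5 5 5 5 3 5
j stops at 3, i stops at 4; i≥j ⇒ return 3. v=3 3 3 3 5 5 5 5 5 5 3 5

3 3 3 3 5 5 5 5 5 5 3 5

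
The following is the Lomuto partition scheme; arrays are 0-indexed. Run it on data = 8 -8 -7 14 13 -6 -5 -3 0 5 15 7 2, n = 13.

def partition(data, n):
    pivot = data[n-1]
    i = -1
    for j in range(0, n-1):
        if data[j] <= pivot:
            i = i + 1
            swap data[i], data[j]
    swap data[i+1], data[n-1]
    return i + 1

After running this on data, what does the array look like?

-8 -7 -6 -5 -3 0 2 13 8 5 15 7 14

pivot=2, i=-1
j=0: 8>2, skip
j=1: -8≤2, i=0, swap(0,1) ⇒ -8 8 -7 14 13 -6 -5 -3 0 5 15 7 2
j=2: -7≤2, i=1, swap(1,2) ⇒ -8 -7 8 14 13 -6 -5 -3 0 5 15 7 2
j=3: 14>2, skip
j=4: 13>2, skip
j=5: -6≤2, i=2, swap(2,5) ⇒ -8 -7 -6 14 13 8 -5 -3 0 5 15 7 2
j=6: -5≤2, i=3, swap(3,6) ⇒ -8 -7 -6 -5 13 8 14 -3 0 5 15 7 2
j=7: -3≤2, i=4, swap(4,7) ⇒ -8 -7 -6 -5 -3 8 14 13 0 5 15 7 2
j=8: 0≤2, i=5, swap(5,8) ⇒ -8 -7 -6 -5 -3 0 14 13 8 5 15 7 2
j=9: 5>2, skip
j=10: 15>2, skip
j=11: 7>2, skip
swap(6,12) ⇒ -8 -7 -6 -5 -3 0 2 13 8 5 15 7 14; return 6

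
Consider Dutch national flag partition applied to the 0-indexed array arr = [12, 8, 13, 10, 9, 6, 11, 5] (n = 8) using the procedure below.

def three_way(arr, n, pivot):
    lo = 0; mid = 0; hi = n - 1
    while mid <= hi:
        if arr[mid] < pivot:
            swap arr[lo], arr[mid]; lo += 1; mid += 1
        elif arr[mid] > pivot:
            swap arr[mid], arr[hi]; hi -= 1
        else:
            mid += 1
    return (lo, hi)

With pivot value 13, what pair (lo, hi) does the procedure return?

pivot = 13; lo=0, mid=0, hi=7
arr[mid]=12<13: swap arr[0],arr[0]; lo=1,mid=1 → [12, 8, 13, 10, 9, 6, 11, 5]
arr[mid]=8<13: swap arr[1],arr[1]; lo=2,mid=2 → [12, 8, 13, 10, 9, 6, 11, 5]
arr[mid]=13=13: mid=3
arr[mid]=10<13: swap arr[2],arr[3]; lo=3,mid=4 → [12, 8, 10, 13, 9, 6, 11, 5]
arr[mid]=9<13: swap arr[3],arr[4]; lo=4,mid=5 → [12, 8, 10, 9, 13, 6, 11, 5]
arr[mid]=6<13: swap arr[4],arr[5]; lo=5,mid=6 → [12, 8, 10, 9, 6, 13, 11, 5]
arr[mid]=11<13: swap arr[5],arr[6]; lo=6,mid=7 → [12, 8, 10, 9, 6, 11, 13, 5]
arr[mid]=5<13: swap arr[6],arr[7]; lo=7,mid=8 → [12, 8, 10, 9, 6, 11, 5, 13]
end: lo=7, hi=7; arr = [12, 8, 10, 9, 6, 11, 5, 13]

(7, 7)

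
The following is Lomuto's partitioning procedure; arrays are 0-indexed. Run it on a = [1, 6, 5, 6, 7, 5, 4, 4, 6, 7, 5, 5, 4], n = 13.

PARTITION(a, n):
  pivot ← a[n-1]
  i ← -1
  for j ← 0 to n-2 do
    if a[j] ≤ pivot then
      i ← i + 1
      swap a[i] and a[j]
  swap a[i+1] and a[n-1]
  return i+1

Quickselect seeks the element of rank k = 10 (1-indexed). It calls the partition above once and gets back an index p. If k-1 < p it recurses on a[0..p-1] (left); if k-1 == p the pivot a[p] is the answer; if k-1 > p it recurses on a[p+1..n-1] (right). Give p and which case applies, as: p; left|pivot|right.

pivot = a[12] = 4; i = -1
j=0: a[0]=1 ≤ 4 → i=0, swap a[0],a[0] (no change) → [1, 6, 5, 6, 7, 5, 4, 4, 6, 7, 5, 5, 4]
j=1: a[1]=6 > 4 → no swap
j=2: a[2]=5 > 4 → no swap
j=3: a[3]=6 > 4 → no swap
j=4: a[4]=7 > 4 → no swap
j=5: a[5]=5 > 4 → no swap
j=6: a[6]=4 ≤ 4 → i=1, swap a[1],a[6] → [1, 4, 5, 6, 7, 5, 6, 4, 6, 7, 5, 5, 4]
j=7: a[7]=4 ≤ 4 → i=2, swap a[2],a[7] → [1, 4, 4, 6, 7, 5, 6, 5, 6, 7, 5, 5, 4]
j=8: a[8]=6 > 4 → no swap
j=9: a[9]=7 > 4 → no swap
j=10: a[10]=5 > 4 → no swap
j=11: a[11]=5 > 4 → no swap
final swap a[3],a[12] → [1, 4, 4, 4, 7, 5, 6, 5, 6, 7, 5, 5, 6]; return 3
p = 3; k-1 = 9 > 3 ⇒ right

3; right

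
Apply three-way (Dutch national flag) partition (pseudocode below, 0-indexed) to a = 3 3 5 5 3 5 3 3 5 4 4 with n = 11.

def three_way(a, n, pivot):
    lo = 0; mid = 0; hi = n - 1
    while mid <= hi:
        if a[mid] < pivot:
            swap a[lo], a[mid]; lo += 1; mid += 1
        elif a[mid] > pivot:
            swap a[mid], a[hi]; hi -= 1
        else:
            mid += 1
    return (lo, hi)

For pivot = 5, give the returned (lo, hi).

lo=0 mid=0 hi=10
3<5: swap(0,0), lo=1 mid=1 ⇒ 3 3 5 5 3 5 3 3 5 4 4
3<5: swap(1,1), lo=2 mid=2 ⇒ 3 3 5 5 3 5 3 3 5 4 4
5=5: mid=3
5=5: mid=4
3<5: swap(2,4), lo=3 mid=5 ⇒ 3 3 3 5 5 5 3 3 5 4 4
5=5: mid=6
3<5: swap(3,6), lo=4 mid=7 ⇒ 3 3 3 3 5 5 5 3 5 4 4
3<5: swap(4,7), lo=5 mid=8 ⇒ 3 3 3 3 3 5 5 5 5 4 4
5=5: mid=9
4<5: swap(5,9), lo=6 mid=10 ⇒ 3 3 3 3 3 4 5 5 5 5 4
4<5: swap(6,10), lo=7 mid=11 ⇒ 3 3 3 3 3 4 4 5 5 5 5
done. lo=7 hi=10; a=3 3 3 3 3 4 4 5 5 5 5

(7, 10)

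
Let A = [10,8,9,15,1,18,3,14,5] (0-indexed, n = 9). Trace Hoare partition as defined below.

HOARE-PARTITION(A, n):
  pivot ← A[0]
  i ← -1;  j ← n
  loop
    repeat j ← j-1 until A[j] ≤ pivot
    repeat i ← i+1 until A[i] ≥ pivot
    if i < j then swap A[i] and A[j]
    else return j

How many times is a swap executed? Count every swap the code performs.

pivot = A[0] = 10; i = -1, j = 9
j→8 (A[8]=5≤10), i→0 (A[0]=10≥10); i<j, swap → [5,8,9,15,1,18,3,14,10]
j→6 (A[6]=3≤10), i→3 (A[3]=15≥10); i<j, swap → [5,8,9,3,1,18,15,14,10]
j→4, i→5; i≥j, return j=4. A = [5,8,9,3,1,18,15,14,10]

2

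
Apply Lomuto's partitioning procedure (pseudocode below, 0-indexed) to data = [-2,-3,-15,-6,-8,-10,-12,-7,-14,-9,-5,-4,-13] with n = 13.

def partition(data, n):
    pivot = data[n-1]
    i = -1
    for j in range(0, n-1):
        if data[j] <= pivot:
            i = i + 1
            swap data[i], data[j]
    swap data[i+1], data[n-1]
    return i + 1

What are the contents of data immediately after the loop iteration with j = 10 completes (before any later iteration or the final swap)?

[-15,-14,-2,-6,-8,-10,-12,-7,-3,-9,-5,-4,-13]

pivot=-13, i=-1
j=0: -2>-13, skip
j=1: -3>-13, skip
j=2: -15≤-13, i=0, swap(0,2) ⇒ [-15,-3,-2,-6,-8,-10,-12,-7,-14,-9,-5,-4,-13]
j=3: -6>-13, skip
j=4: -8>-13, skip
j=5: -10>-13, skip
j=6: -12>-13, skip
j=7: -7>-13, skip
j=8: -14≤-13, i=1, swap(1,8) ⇒ [-15,-14,-2,-6,-8,-10,-12,-7,-3,-9,-5,-4,-13]
j=9: -9>-13, skip
j=10: -5>-13, skip
(after j=10) data = [-15,-14,-2,-6,-8,-10,-12,-7,-3,-9,-5,-4,-13]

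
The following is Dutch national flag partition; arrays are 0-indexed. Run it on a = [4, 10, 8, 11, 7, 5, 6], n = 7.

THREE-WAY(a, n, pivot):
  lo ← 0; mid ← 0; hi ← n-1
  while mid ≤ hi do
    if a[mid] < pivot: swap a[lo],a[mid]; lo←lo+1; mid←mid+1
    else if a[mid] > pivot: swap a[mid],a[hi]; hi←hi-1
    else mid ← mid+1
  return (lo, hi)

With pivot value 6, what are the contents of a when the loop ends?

lo=0 mid=0 hi=6
4<6: swap(0,0), lo=1 mid=1 ⇒ [4, 10, 8, 11, 7, 5, 6]
10>6: swap(1,6), hi=5 ⇒ [4, 6, 8, 11, 7, 5, 10]
6=6: mid=2
8>6: swap(2,5), hi=4 ⇒ [4, 6, 5, 11, 7, 8, 10]
5<6: swap(1,2), lo=2 mid=3 ⇒ [4, 5, 6, 11, 7, 8, 10]
11>6: swap(3,4), hi=3 ⇒ [4, 5, 6, 7, 11, 8, 10]
7>6: swap(3,3), hi=2 ⇒ [4, 5, 6, 7, 11, 8, 10]
done. lo=2 hi=2; a=[4, 5, 6, 7, 11, 8, 10]

[4, 5, 6, 7, 11, 8, 10]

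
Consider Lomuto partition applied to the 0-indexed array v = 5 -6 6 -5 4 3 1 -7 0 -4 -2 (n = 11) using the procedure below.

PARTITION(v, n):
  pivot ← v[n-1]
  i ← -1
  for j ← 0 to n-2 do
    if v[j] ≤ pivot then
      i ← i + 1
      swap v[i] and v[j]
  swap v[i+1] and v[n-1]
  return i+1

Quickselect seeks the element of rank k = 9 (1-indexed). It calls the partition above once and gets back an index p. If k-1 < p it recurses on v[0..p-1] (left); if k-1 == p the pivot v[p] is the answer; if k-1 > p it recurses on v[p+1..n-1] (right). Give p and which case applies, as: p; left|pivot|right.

4; right

pivot=-2, i=-1
j=0: 5>-2, skip
j=1: -6≤-2, i=0, swap(0,1) ⇒ -6 5 6 -5 4 3 1 -7 0 -4 -2
j=2: 6>-2, skip
j=3: -5≤-2, i=1, swap(1,3) ⇒ -6 -5 6 5 4 3 1 -7 0 -4 -2
j=4: 4>-2, skip
j=5: 3>-2, skip
j=6: 1>-2, skip
j=7: -7≤-2, i=2, swap(2,7) ⇒ -6 -5 -7 5 4 3 1 6 0 -4 -2
j=8: 0>-2, skip
j=9: -4≤-2, i=3, swap(3,9) ⇒ -6 -5 -7 -4 4 3 1 6 0 5 -2
swap(4,10) ⇒ -6 -5 -7 -4 -2 3 1 6 0 5 4; return 4
p = 4; k-1 = 8 > 4 ⇒ right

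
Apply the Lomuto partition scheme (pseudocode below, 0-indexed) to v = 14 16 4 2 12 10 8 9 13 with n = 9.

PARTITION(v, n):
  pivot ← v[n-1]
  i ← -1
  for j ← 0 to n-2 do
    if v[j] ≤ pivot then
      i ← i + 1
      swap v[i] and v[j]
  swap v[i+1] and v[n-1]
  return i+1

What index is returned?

pivot = v[8] = 13; i = -1
j=0: v[0]=14 > 13 → no swap
j=1: v[1]=16 > 13 → no swap
j=2: v[2]=4 ≤ 13 → i=0, swap v[0],v[2] → 4 16 14 2 12 10 8 9 13
j=3: v[3]=2 ≤ 13 → i=1, swap v[1],v[3] → 4 2 14 16 12 10 8 9 13
j=4: v[4]=12 ≤ 13 → i=2, swap v[2],v[4] → 4 2 12 16 14 10 8 9 13
j=5: v[5]=10 ≤ 13 → i=3, swap v[3],v[5] → 4 2 12 10 14 16 8 9 13
j=6: v[6]=8 ≤ 13 → i=4, swap v[4],v[6] → 4 2 12 10 8 16 14 9 13
j=7: v[7]=9 ≤ 13 → i=5, swap v[5],v[7] → 4 2 12 10 8 9 14 16 13
final swap v[6],v[8] → 4 2 12 10 8 9 13 16 14; return 6

6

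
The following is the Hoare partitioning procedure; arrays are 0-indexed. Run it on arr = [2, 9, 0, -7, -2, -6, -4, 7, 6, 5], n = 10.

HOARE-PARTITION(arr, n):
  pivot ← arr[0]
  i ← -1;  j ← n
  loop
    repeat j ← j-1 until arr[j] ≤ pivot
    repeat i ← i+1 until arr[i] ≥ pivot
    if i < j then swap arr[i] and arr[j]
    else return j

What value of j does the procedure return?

pivot = arr[0] = 2; i = -1, j = 10
j→6 (arr[6]=-4≤2), i→0 (arr[0]=2≥2); i<j, swap → [-4, 9, 0, -7, -2, -6, 2, 7, 6, 5]
j→5 (arr[5]=-6≤2), i→1 (arr[1]=9≥2); i<j, swap → [-4, -6, 0, -7, -2, 9, 2, 7, 6, 5]
j→4, i→5; i≥j, return j=4. arr = [-4, -6, 0, -7, -2, 9, 2, 7, 6, 5]

4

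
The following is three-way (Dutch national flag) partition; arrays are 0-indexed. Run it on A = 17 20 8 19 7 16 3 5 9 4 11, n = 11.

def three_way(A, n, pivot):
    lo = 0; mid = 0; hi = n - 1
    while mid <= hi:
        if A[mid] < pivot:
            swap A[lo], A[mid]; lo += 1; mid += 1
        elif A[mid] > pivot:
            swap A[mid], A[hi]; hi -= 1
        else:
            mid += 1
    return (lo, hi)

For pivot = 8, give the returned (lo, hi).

(4, 4)

pivot = 8; lo=0, mid=0, hi=10
A[mid]=17>8: swap A[0],A[10]; hi=9 → 11 20 8 19 7 16 3 5 9 4 17
A[mid]=11>8: swap A[0],A[9]; hi=8 → 4 20 8 19 7 16 3 5 9 11 17
A[mid]=4<8: swap A[0],A[0]; lo=1,mid=1 → 4 20 8 19 7 16 3 5 9 11 17
A[mid]=20>8: swap A[1],A[8]; hi=7 → 4 9 8 19 7 16 3 5 20 11 17
A[mid]=9>8: swap A[1],A[7]; hi=6 → 4 5 8 19 7 16 3 9 20 11 17
A[mid]=5<8: swap A[1],A[1]; lo=2,mid=2 → 4 5 8 19 7 16 3 9 20 11 17
A[mid]=8=8: mid=3
A[mid]=19>8: swap A[3],A[6]; hi=5 → 4 5 8 3 7 16 19 9 20 11 17
A[mid]=3<8: swap A[2],A[3]; lo=3,mid=4 → 4 5 3 8 7 16 19 9 20 11 17
A[mid]=7<8: swap A[3],A[4]; lo=4,mid=5 → 4 5 3 7 8 16 19 9 20 11 17
A[mid]=16>8: swap A[5],A[5]; hi=4 → 4 5 3 7 8 16 19 9 20 11 17
end: lo=4, hi=4; A = 4 5 3 7 8 16 19 9 20 11 17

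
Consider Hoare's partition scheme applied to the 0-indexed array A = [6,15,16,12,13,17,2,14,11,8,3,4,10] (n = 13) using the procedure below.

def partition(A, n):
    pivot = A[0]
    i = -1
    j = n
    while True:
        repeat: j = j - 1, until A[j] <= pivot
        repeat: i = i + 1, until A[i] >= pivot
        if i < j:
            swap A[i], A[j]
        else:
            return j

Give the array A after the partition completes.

[4,3,2,12,13,17,16,14,11,8,15,6,10]

pivot=6
j stops at 11 (4), i stops at 0 (6); swap ⇒ [4,15,16,12,13,17,2,14,11,8,3,6,10]
j stops at 10 (3), i stops at 1 (15); swap ⇒ [4,3,16,12,13,17,2,14,11,8,15,6,10]
j stops at 6 (2), i stops at 2 (16); swap ⇒ [4,3,2,12,13,17,16,14,11,8,15,6,10]
j stops at 2, i stops at 3; i≥j ⇒ return 2. A=[4,3,2,12,13,17,16,14,11,8,15,6,10]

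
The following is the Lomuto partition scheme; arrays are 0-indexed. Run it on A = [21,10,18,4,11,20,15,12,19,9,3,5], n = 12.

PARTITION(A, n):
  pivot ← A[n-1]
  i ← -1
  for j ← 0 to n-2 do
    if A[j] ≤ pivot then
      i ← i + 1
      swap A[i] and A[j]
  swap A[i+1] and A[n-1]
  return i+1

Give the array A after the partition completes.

[4,3,5,21,11,20,15,12,19,9,10,18]

pivot = A[11] = 5; i = -1
j=0: A[0]=21 > 5 → no swap
j=1: A[1]=10 > 5 → no swap
j=2: A[2]=18 > 5 → no swap
j=3: A[3]=4 ≤ 5 → i=0, swap A[0],A[3] → [4,10,18,21,11,20,15,12,19,9,3,5]
j=4: A[4]=11 > 5 → no swap
j=5: A[5]=20 > 5 → no swap
j=6: A[6]=15 > 5 → no swap
j=7: A[7]=12 > 5 → no swap
j=8: A[8]=19 > 5 → no swap
j=9: A[9]=9 > 5 → no swap
j=10: A[10]=3 ≤ 5 → i=1, swap A[1],A[10] → [4,3,18,21,11,20,15,12,19,9,10,5]
final swap A[2],A[11] → [4,3,5,21,11,20,15,12,19,9,10,18]; return 2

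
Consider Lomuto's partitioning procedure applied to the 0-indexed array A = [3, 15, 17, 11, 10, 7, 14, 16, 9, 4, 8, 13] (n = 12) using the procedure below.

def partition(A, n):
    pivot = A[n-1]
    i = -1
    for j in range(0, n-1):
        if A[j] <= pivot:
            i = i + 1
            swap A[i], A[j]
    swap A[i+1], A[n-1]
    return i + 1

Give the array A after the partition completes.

pivot=13, i=-1
j=0: 3≤13, i=0, swap(0,0) ⇒ [3, 15, 17, 11, 10, 7, 14, 16, 9, 4, 8, 13]
j=1: 15>13, skip
j=2: 17>13, skip
j=3: 11≤13, i=1, swap(1,3) ⇒ [3, 11, 17, 15, 10, 7, 14, 16, 9, 4, 8, 13]
j=4: 10≤13, i=2, swap(2,4) ⇒ [3, 11, 10, 15, 17, 7, 14, 16, 9, 4, 8, 13]
j=5: 7≤13, i=3, swap(3,5) ⇒ [3, 11, 10, 7, 17, 15, 14, 16, 9, 4, 8, 13]
j=6: 14>13, skip
j=7: 16>13, skip
j=8: 9≤13, i=4, swap(4,8) ⇒ [3, 11, 10, 7, 9, 15, 14, 16, 17, 4, 8, 13]
j=9: 4≤13, i=5, swap(5,9) ⇒ [3, 11, 10, 7, 9, 4, 14, 16, 17, 15, 8, 13]
j=10: 8≤13, i=6, swap(6,10) ⇒ [3, 11, 10, 7, 9, 4, 8, 16, 17, 15, 14, 13]
swap(7,11) ⇒ [3, 11, 10, 7, 9, 4, 8, 13, 17, 15, 14, 16]; return 7

[3, 11, 10, 7, 9, 4, 8, 13, 17, 15, 14, 16]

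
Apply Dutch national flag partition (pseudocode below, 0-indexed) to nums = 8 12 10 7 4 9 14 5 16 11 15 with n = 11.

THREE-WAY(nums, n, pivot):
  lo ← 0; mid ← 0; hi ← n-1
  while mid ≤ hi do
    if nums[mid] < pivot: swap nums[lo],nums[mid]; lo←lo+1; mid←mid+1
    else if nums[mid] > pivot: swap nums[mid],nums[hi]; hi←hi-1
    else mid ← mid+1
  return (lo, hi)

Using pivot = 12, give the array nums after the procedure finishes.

8 10 7 4 9 11 5 12 16 15 14

lo=0 mid=0 hi=10
8<12: swap(0,0), lo=1 mid=1 ⇒ 8 12 10 7 4 9 14 5 16 11 15
12=12: mid=2
10<12: swap(1,2), lo=2 mid=3 ⇒ 8 10 12 7 4 9 14 5 16 11 15
7<12: swap(2,3), lo=3 mid=4 ⇒ 8 10 7 12 4 9 14 5 16 11 15
4<12: swap(3,4), lo=4 mid=5 ⇒ 8 10 7 4 12 9 14 5 16 11 15
9<12: swap(4,5), lo=5 mid=6 ⇒ 8 10 7 4 9 12 14 5 16 11 15
14>12: swap(6,10), hi=9 ⇒ 8 10 7 4 9 12 15 5 16 11 14
15>12: swap(6,9), hi=8 ⇒ 8 10 7 4 9 12 11 5 16 15 14
11<12: swap(5,6), lo=6 mid=7 ⇒ 8 10 7 4 9 11 12 5 16 15 14
5<12: swap(6,7), lo=7 mid=8 ⇒ 8 10 7 4 9 11 5 12 16 15 14
16>12: swap(8,8), hi=7 ⇒ 8 10 7 4 9 11 5 12 16 15 14
done. lo=7 hi=7; nums=8 10 7 4 9 11 5 12 16 15 14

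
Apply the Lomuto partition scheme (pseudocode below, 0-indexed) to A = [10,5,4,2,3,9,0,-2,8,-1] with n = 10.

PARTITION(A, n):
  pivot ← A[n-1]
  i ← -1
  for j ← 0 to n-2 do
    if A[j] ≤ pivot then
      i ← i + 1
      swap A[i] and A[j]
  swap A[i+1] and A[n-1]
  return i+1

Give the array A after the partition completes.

[-2,-1,4,2,3,9,0,10,8,5]

pivot=-1, i=-1
j=0: 10>-1, skip
j=1: 5>-1, skip
j=2: 4>-1, skip
j=3: 2>-1, skip
j=4: 3>-1, skip
j=5: 9>-1, skip
j=6: 0>-1, skip
j=7: -2≤-1, i=0, swap(0,7) ⇒ [-2,5,4,2,3,9,0,10,8,-1]
j=8: 8>-1, skip
swap(1,9) ⇒ [-2,-1,4,2,3,9,0,10,8,5]; return 1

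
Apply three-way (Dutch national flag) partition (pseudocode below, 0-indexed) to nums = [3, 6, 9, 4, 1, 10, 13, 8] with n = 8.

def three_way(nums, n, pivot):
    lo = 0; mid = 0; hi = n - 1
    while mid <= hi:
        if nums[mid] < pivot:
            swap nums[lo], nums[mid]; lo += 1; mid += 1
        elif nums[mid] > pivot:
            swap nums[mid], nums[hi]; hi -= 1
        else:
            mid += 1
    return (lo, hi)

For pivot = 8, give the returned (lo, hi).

(4, 4)

lo=0 mid=0 hi=7
3<8: swap(0,0), lo=1 mid=1 ⇒ [3, 6, 9, 4, 1, 10, 13, 8]
6<8: swap(1,1), lo=2 mid=2 ⇒ [3, 6, 9, 4, 1, 10, 13, 8]
9>8: swap(2,7), hi=6 ⇒ [3, 6, 8, 4, 1, 10, 13, 9]
8=8: mid=3
4<8: swap(2,3), lo=3 mid=4 ⇒ [3, 6, 4, 8, 1, 10, 13, 9]
1<8: swap(3,4), lo=4 mid=5 ⇒ [3, 6, 4, 1, 8, 10, 13, 9]
10>8: swap(5,6), hi=5 ⇒ [3, 6, 4, 1, 8, 13, 10, 9]
13>8: swap(5,5), hi=4 ⇒ [3, 6, 4, 1, 8, 13, 10, 9]
done. lo=4 hi=4; nums=[3, 6, 4, 1, 8, 13, 10, 9]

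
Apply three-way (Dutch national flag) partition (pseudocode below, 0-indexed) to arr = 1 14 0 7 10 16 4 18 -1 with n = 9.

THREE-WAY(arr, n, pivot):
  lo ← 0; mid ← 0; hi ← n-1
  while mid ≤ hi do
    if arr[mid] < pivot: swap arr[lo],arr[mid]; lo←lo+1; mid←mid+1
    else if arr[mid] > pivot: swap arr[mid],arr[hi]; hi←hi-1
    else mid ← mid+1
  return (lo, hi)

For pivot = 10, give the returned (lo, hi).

(5, 5)

pivot = 10; lo=0, mid=0, hi=8
arr[mid]=1<10: swap arr[0],arr[0]; lo=1,mid=1 → 1 14 0 7 10 16 4 18 -1
arr[mid]=14>10: swap arr[1],arr[8]; hi=7 → 1 -1 0 7 10 16 4 18 14
arr[mid]=-1<10: swap arr[1],arr[1]; lo=2,mid=2 → 1 -1 0 7 10 16 4 18 14
arr[mid]=0<10: swap arr[2],arr[2]; lo=3,mid=3 → 1 -1 0 7 10 16 4 18 14
arr[mid]=7<10: swap arr[3],arr[3]; lo=4,mid=4 → 1 -1 0 7 10 16 4 18 14
arr[mid]=10=10: mid=5
arr[mid]=16>10: swap arr[5],arr[7]; hi=6 → 1 -1 0 7 10 18 4 16 14
arr[mid]=18>10: swap arr[5],arr[6]; hi=5 → 1 -1 0 7 10 4 18 16 14
arr[mid]=4<10: swap arr[4],arr[5]; lo=5,mid=6 → 1 -1 0 7 4 10 18 16 14
end: lo=5, hi=5; arr = 1 -1 0 7 4 10 18 16 14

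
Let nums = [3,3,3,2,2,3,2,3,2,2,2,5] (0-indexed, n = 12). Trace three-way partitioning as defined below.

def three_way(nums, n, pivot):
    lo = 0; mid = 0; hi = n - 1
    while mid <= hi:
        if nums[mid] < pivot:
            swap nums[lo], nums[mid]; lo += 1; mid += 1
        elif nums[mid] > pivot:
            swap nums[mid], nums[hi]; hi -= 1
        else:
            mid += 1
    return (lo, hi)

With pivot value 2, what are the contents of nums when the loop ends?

[2,2,2,2,2,2,3,3,3,3,5,3]

pivot = 2; lo=0, mid=0, hi=11
nums[mid]=3>2: swap nums[0],nums[11]; hi=10 → [5,3,3,2,2,3,2,3,2,2,2,3]
nums[mid]=5>2: swap nums[0],nums[10]; hi=9 → [2,3,3,2,2,3,2,3,2,2,5,3]
nums[mid]=2=2: mid=1
nums[mid]=3>2: swap nums[1],nums[9]; hi=8 → [2,2,3,2,2,3,2,3,2,3,5,3]
nums[mid]=2=2: mid=2
nums[mid]=3>2: swap nums[2],nums[8]; hi=7 → [2,2,2,2,2,3,2,3,3,3,5,3]
nums[mid]=2=2: mid=3
nums[mid]=2=2: mid=4
nums[mid]=2=2: mid=5
nums[mid]=3>2: swap nums[5],nums[7]; hi=6 → [2,2,2,2,2,3,2,3,3,3,5,3]
nums[mid]=3>2: swap nums[5],nums[6]; hi=5 → [2,2,2,2,2,2,3,3,3,3,5,3]
nums[mid]=2=2: mid=6
end: lo=0, hi=5; nums = [2,2,2,2,2,2,3,3,3,3,5,3]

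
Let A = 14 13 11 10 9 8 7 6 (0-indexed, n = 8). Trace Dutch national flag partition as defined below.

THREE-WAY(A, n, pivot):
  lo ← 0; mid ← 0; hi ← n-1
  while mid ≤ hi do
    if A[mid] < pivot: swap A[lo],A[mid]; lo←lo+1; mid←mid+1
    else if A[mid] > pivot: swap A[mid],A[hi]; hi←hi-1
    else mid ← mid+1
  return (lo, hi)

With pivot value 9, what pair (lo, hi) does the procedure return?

(3, 3)

pivot = 9; lo=0, mid=0, hi=7
A[mid]=14>9: swap A[0],A[7]; hi=6 → 6 13 11 10 9 8 7 14
A[mid]=6<9: swap A[0],A[0]; lo=1,mid=1 → 6 13 11 10 9 8 7 14
A[mid]=13>9: swap A[1],A[6]; hi=5 → 6 7 11 10 9 8 13 14
A[mid]=7<9: swap A[1],A[1]; lo=2,mid=2 → 6 7 11 10 9 8 13 14
A[mid]=11>9: swap A[2],A[5]; hi=4 → 6 7 8 10 9 11 13 14
A[mid]=8<9: swap A[2],A[2]; lo=3,mid=3 → 6 7 8 10 9 11 13 14
A[mid]=10>9: swap A[3],A[4]; hi=3 → 6 7 8 9 10 11 13 14
A[mid]=9=9: mid=4
end: lo=3, hi=3; A = 6 7 8 9 10 11 13 14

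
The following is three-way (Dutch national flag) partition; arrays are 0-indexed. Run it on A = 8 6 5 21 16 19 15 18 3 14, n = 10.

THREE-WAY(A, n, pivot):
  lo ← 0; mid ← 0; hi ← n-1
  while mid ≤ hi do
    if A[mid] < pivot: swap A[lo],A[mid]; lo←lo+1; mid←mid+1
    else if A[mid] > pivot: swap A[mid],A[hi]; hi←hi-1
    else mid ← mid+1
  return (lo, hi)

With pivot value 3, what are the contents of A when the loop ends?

lo=0 mid=0 hi=9
8>3: swap(0,9), hi=8 ⇒ 14 6 5 21 16 19 15 18 3 8
14>3: swap(0,8), hi=7 ⇒ 3 6 5 21 16 19 15 18 14 8
3=3: mid=1
6>3: swap(1,7), hi=6 ⇒ 3 18 5 21 16 19 15 6 14 8
18>3: swap(1,6), hi=5 ⇒ 3 15 5 21 16 19 18 6 14 8
15>3: swap(1,5), hi=4 ⇒ 3 19 5 21 16 15 18 6 14 8
19>3: swap(1,4), hi=3 ⇒ 3 16 5 21 19 15 18 6 14 8
16>3: swap(1,3), hi=2 ⇒ 3 21 5 16 19 15 18 6 14 8
21>3: swap(1,2), hi=1 ⇒ 3 5 21 16 19 15 18 6 14 8
5>3: swap(1,1), hi=0 ⇒ 3 5 21 16 19 15 18 6 14 8
done. lo=0 hi=0; A=3 5 21 16 19 15 18 6 14 8

3 5 21 16 19 15 18 6 14 8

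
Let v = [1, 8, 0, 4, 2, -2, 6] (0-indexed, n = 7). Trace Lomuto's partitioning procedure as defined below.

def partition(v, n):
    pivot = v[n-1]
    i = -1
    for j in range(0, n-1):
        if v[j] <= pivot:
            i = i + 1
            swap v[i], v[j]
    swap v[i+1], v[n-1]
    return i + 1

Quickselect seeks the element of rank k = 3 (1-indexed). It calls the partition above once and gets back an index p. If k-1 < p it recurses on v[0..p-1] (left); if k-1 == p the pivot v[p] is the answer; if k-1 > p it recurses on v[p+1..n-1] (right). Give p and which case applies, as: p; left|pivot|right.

pivot = v[6] = 6; i = -1
j=0: v[0]=1 ≤ 6 → i=0, swap v[0],v[0] (no change) → [1, 8, 0, 4, 2, -2, 6]
j=1: v[1]=8 > 6 → no swap
j=2: v[2]=0 ≤ 6 → i=1, swap v[1],v[2] → [1, 0, 8, 4, 2, -2, 6]
j=3: v[3]=4 ≤ 6 → i=2, swap v[2],v[3] → [1, 0, 4, 8, 2, -2, 6]
j=4: v[4]=2 ≤ 6 → i=3, swap v[3],v[4] → [1, 0, 4, 2, 8, -2, 6]
j=5: v[5]=-2 ≤ 6 → i=4, swap v[4],v[5] → [1, 0, 4, 2, -2, 8, 6]
final swap v[5],v[6] → [1, 0, 4, 2, -2, 6, 8]; return 5
p = 5; k-1 = 2 < 5 ⇒ left

5; left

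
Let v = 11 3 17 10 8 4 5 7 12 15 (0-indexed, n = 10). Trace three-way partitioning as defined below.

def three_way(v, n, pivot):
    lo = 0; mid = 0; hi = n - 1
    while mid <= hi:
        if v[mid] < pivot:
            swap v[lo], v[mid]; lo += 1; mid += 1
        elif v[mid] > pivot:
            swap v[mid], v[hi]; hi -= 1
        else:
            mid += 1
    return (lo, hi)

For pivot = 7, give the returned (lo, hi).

(3, 3)

lo=0 mid=0 hi=9
11>7: swap(0,9), hi=8 ⇒ 15 3 17 10 8 4 5 7 12 11
15>7: swap(0,8), hi=7 ⇒ 12 3 17 10 8 4 5 7 15 11
12>7: swap(0,7), hi=6 ⇒ 7 3 17 10 8 4 5 12 15 11
7=7: mid=1
3<7: swap(0,1), lo=1 mid=2 ⇒ 3 7 17 10 8 4 5 12 15 11
17>7: swap(2,6), hi=5 ⇒ 3 7 5 10 8 4 17 12 15 11
5<7: swap(1,2), lo=2 mid=3 ⇒ 3 5 7 10 8 4 17 12 15 11
10>7: swap(3,5), hi=4 ⇒ 3 5 7 4 8 10 17 12 15 11
4<7: swap(2,3), lo=3 mid=4 ⇒ 3 5 4 7 8 10 17 12 15 11
8>7: swap(4,4), hi=3 ⇒ 3 5 4 7 8 10 17 12 15 11
done. lo=3 hi=3; v=3 5 4 7 8 10 17 12 15 11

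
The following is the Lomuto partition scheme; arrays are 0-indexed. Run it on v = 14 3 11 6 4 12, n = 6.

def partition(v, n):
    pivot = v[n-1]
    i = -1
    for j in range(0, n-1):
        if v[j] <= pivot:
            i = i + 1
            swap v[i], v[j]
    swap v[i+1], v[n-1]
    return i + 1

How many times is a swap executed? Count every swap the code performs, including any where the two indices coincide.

5

pivot = v[5] = 12; i = -1
j=0: v[0]=14 > 12 → no swap
j=1: v[1]=3 ≤ 12 → i=0, swap v[0],v[1] → 3 14 11 6 4 12
j=2: v[2]=11 ≤ 12 → i=1, swap v[1],v[2] → 3 11 14 6 4 12
j=3: v[3]=6 ≤ 12 → i=2, swap v[2],v[3] → 3 11 6 14 4 12
j=4: v[4]=4 ≤ 12 → i=3, swap v[3],v[4] → 3 11 6 4 14 12
final swap v[4],v[5] → 3 11 6 4 12 14; return 4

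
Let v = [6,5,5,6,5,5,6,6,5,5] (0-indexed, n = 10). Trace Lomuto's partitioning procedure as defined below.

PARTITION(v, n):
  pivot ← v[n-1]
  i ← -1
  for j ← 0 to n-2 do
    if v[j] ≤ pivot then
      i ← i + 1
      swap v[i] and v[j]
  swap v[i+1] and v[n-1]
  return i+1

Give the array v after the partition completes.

[5,5,5,5,5,5,6,6,6,6]

pivot = v[9] = 5; i = -1
j=0: v[0]=6 > 5 → no swap
j=1: v[1]=5 ≤ 5 → i=0, swap v[0],v[1] → [5,6,5,6,5,5,6,6,5,5]
j=2: v[2]=5 ≤ 5 → i=1, swap v[1],v[2] → [5,5,6,6,5,5,6,6,5,5]
j=3: v[3]=6 > 5 → no swap
j=4: v[4]=5 ≤ 5 → i=2, swap v[2],v[4] → [5,5,5,6,6,5,6,6,5,5]
j=5: v[5]=5 ≤ 5 → i=3, swap v[3],v[5] → [5,5,5,5,6,6,6,6,5,5]
j=6: v[6]=6 > 5 → no swap
j=7: v[7]=6 > 5 → no swap
j=8: v[8]=5 ≤ 5 → i=4, swap v[4],v[8] → [5,5,5,5,5,6,6,6,6,5]
final swap v[5],v[9] → [5,5,5,5,5,5,6,6,6,6]; return 5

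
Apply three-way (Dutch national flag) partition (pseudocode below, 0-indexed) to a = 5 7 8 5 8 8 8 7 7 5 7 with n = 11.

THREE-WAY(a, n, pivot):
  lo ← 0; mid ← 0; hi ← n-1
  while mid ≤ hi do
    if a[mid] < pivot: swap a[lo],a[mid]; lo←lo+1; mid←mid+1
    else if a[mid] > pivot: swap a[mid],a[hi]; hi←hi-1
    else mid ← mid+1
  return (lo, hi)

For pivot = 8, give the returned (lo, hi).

(7, 10)

lo=0 mid=0 hi=10
5<8: swap(0,0), lo=1 mid=1 ⇒ 5 7 8 5 8 8 8 7 7 5 7
7<8: swap(1,1), lo=2 mid=2 ⇒ 5 7 8 5 8 8 8 7 7 5 7
8=8: mid=3
5<8: swap(2,3), lo=3 mid=4 ⇒ 5 7 5 8 8 8 8 7 7 5 7
8=8: mid=5
8=8: mid=6
8=8: mid=7
7<8: swap(3,7), lo=4 mid=8 ⇒ 5 7 5 7 8 8 8 8 7 5 7
7<8: swap(4,8), lo=5 mid=9 ⇒ 5 7 5 7 7 8 8 8 8 5 7
5<8: swap(5,9), lo=6 mid=10 ⇒ 5 7 5 7 7 5 8 8 8 8 7
7<8: swap(6,10), lo=7 mid=11 ⇒ 5 7 5 7 7 5 7 8 8 8 8
done. lo=7 hi=10; a=5 7 5 7 7 5 7 8 8 8 8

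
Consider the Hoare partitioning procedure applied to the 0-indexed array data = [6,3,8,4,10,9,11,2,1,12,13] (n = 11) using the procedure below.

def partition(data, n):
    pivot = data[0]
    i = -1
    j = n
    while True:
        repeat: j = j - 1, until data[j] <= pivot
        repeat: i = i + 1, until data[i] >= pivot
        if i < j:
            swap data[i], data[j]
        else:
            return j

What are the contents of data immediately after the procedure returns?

pivot=6
j stops at 8 (1), i stops at 0 (6); swap ⇒ [1,3,8,4,10,9,11,2,6,12,13]
j stops at 7 (2), i stops at 2 (8); swap ⇒ [1,3,2,4,10,9,11,8,6,12,13]
j stops at 3, i stops at 4; i≥j ⇒ return 3. data=[1,3,2,4,10,9,11,8,6,12,13]

[1,3,2,4,10,9,11,8,6,12,13]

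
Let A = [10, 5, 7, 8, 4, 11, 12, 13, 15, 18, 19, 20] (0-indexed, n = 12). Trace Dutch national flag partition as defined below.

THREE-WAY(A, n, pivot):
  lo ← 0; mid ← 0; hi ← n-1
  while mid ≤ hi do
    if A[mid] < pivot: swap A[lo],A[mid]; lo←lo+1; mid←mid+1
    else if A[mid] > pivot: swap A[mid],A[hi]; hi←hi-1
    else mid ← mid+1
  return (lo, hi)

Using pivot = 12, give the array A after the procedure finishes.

pivot = 12; lo=0, mid=0, hi=11
A[mid]=10<12: swap A[0],A[0]; lo=1,mid=1 → [10, 5, 7, 8, 4, 11, 12, 13, 15, 18, 19, 20]
A[mid]=5<12: swap A[1],A[1]; lo=2,mid=2 → [10, 5, 7, 8, 4, 11, 12, 13, 15, 18, 19, 20]
A[mid]=7<12: swap A[2],A[2]; lo=3,mid=3 → [10, 5, 7, 8, 4, 11, 12, 13, 15, 18, 19, 20]
A[mid]=8<12: swap A[3],A[3]; lo=4,mid=4 → [10, 5, 7, 8, 4, 11, 12, 13, 15, 18, 19, 20]
A[mid]=4<12: swap A[4],A[4]; lo=5,mid=5 → [10, 5, 7, 8, 4, 11, 12, 13, 15, 18, 19, 20]
A[mid]=11<12: swap A[5],A[5]; lo=6,mid=6 → [10, 5, 7, 8, 4, 11, 12, 13, 15, 18, 19, 20]
A[mid]=12=12: mid=7
A[mid]=13>12: swap A[7],A[11]; hi=10 → [10, 5, 7, 8, 4, 11, 12, 20, 15, 18, 19, 13]
A[mid]=20>12: swap A[7],A[10]; hi=9 → [10, 5, 7, 8, 4, 11, 12, 19, 15, 18, 20, 13]
A[mid]=19>12: swap A[7],A[9]; hi=8 → [10, 5, 7, 8, 4, 11, 12, 18, 15, 19, 20, 13]
A[mid]=18>12: swap A[7],A[8]; hi=7 → [10, 5, 7, 8, 4, 11, 12, 15, 18, 19, 20, 13]
A[mid]=15>12: swap A[7],A[7]; hi=6 → [10, 5, 7, 8, 4, 11, 12, 15, 18, 19, 20, 13]
end: lo=6, hi=6; A = [10, 5, 7, 8, 4, 11, 12, 15, 18, 19, 20, 13]

[10, 5, 7, 8, 4, 11, 12, 15, 18, 19, 20, 13]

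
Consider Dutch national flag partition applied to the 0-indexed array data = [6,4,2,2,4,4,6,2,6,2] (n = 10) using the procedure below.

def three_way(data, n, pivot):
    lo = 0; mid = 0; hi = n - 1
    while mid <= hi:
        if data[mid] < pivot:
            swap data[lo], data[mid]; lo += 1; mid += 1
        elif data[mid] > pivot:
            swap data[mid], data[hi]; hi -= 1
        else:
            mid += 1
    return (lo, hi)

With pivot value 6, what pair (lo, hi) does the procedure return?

lo=0 mid=0 hi=9
6=6: mid=1
4<6: swap(0,1), lo=1 mid=2 ⇒ [4,6,2,2,4,4,6,2,6,2]
2<6: swap(1,2), lo=2 mid=3 ⇒ [4,2,6,2,4,4,6,2,6,2]
2<6: swap(2,3), lo=3 mid=4 ⇒ [4,2,2,6,4,4,6,2,6,2]
4<6: swap(3,4), lo=4 mid=5 ⇒ [4,2,2,4,6,4,6,2,6,2]
4<6: swap(4,5), lo=5 mid=6 ⇒ [4,2,2,4,4,6,6,2,6,2]
6=6: mid=7
2<6: swap(5,7), lo=6 mid=8 ⇒ [4,2,2,4,4,2,6,6,6,2]
6=6: mid=9
2<6: swap(6,9), lo=7 mid=10 ⇒ [4,2,2,4,4,2,2,6,6,6]
done. lo=7 hi=9; data=[4,2,2,4,4,2,2,6,6,6]

(7, 9)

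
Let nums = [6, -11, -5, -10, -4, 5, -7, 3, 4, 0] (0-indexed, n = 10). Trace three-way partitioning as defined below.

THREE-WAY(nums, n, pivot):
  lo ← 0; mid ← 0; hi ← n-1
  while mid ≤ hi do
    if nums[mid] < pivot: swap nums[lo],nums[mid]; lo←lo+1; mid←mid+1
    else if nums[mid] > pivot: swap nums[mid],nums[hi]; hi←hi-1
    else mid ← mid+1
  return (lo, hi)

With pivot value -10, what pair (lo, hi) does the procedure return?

lo=0 mid=0 hi=9
6>-10: swap(0,9), hi=8 ⇒ [0, -11, -5, -10, -4, 5, -7, 3, 4, 6]
0>-10: swap(0,8), hi=7 ⇒ [4, -11, -5, -10, -4, 5, -7, 3, 0, 6]
4>-10: swap(0,7), hi=6 ⇒ [3, -11, -5, -10, -4, 5, -7, 4, 0, 6]
3>-10: swap(0,6), hi=5 ⇒ [-7, -11, -5, -10, -4, 5, 3, 4, 0, 6]
-7>-10: swap(0,5), hi=4 ⇒ [5, -11, -5, -10, -4, -7, 3, 4, 0, 6]
5>-10: swap(0,4), hi=3 ⇒ [-4, -11, -5, -10, 5, -7, 3, 4, 0, 6]
-4>-10: swap(0,3), hi=2 ⇒ [-10, -11, -5, -4, 5, -7, 3, 4, 0, 6]
-10=-10: mid=1
-11<-10: swap(0,1), lo=1 mid=2 ⇒ [-11, -10, -5, -4, 5, -7, 3, 4, 0, 6]
-5>-10: swap(2,2), hi=1 ⇒ [-11, -10, -5, -4, 5, -7, 3, 4, 0, 6]
done. lo=1 hi=1; nums=[-11, -10, -5, -4, 5, -7, 3, 4, 0, 6]

(1, 1)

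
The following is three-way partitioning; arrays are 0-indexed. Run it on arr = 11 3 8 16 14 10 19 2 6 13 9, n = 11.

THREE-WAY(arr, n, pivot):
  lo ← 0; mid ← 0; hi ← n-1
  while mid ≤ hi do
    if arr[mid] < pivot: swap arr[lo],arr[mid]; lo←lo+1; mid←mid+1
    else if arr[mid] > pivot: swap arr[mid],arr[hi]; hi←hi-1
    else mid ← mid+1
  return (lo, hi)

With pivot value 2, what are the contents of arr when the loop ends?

pivot = 2; lo=0, mid=0, hi=10
arr[mid]=11>2: swap arr[0],arr[10]; hi=9 → 9 3 8 16 14 10 19 2 6 13 11
arr[mid]=9>2: swap arr[0],arr[9]; hi=8 → 13 3 8 16 14 10 19 2 6 9 11
arr[mid]=13>2: swap arr[0],arr[8]; hi=7 → 6 3 8 16 14 10 19 2 13 9 11
arr[mid]=6>2: swap arr[0],arr[7]; hi=6 → 2 3 8 16 14 10 19 6 13 9 11
arr[mid]=2=2: mid=1
arr[mid]=3>2: swap arr[1],arr[6]; hi=5 → 2 19 8 16 14 10 3 6 13 9 11
arr[mid]=19>2: swap arr[1],arr[5]; hi=4 → 2 10 8 16 14 19 3 6 13 9 11
arr[mid]=10>2: swap arr[1],arr[4]; hi=3 → 2 14 8 16 10 19 3 6 13 9 11
arr[mid]=14>2: swap arr[1],arr[3]; hi=2 → 2 16 8 14 10 19 3 6 13 9 11
arr[mid]=16>2: swap arr[1],arr[2]; hi=1 → 2 8 16 14 10 19 3 6 13 9 11
arr[mid]=8>2: swap arr[1],arr[1]; hi=0 → 2 8 16 14 10 19 3 6 13 9 11
end: lo=0, hi=0; arr = 2 8 16 14 10 19 3 6 13 9 11

2 8 16 14 10 19 3 6 13 9 11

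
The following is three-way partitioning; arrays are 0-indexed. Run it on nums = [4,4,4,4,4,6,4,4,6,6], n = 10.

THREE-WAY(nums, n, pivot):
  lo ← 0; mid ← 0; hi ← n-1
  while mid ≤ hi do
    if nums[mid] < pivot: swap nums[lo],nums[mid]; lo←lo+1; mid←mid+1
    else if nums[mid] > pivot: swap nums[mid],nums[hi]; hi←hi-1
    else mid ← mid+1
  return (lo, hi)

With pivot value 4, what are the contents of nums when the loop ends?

lo=0 mid=0 hi=9
4=4: mid=1
4=4: mid=2
4=4: mid=3
4=4: mid=4
4=4: mid=5
6>4: swap(5,9), hi=8 ⇒ [4,4,4,4,4,6,4,4,6,6]
6>4: swap(5,8), hi=7 ⇒ [4,4,4,4,4,6,4,4,6,6]
6>4: swap(5,7), hi=6 ⇒ [4,4,4,4,4,4,4,6,6,6]
4=4: mid=6
4=4: mid=7
done. lo=0 hi=6; nums=[4,4,4,4,4,4,4,6,6,6]

[4,4,4,4,4,4,4,6,6,6]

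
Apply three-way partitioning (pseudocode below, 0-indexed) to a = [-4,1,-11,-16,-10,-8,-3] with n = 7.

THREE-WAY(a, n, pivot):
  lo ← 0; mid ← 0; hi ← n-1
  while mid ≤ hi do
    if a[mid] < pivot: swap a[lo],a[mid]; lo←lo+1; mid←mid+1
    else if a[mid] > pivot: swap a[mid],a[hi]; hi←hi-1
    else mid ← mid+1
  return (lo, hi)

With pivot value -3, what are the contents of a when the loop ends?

lo=0 mid=0 hi=6
-4<-3: swap(0,0), lo=1 mid=1 ⇒ [-4,1,-11,-16,-10,-8,-3]
1>-3: swap(1,6), hi=5 ⇒ [-4,-3,-11,-16,-10,-8,1]
-3=-3: mid=2
-11<-3: swap(1,2), lo=2 mid=3 ⇒ [-4,-11,-3,-16,-10,-8,1]
-16<-3: swap(2,3), lo=3 mid=4 ⇒ [-4,-11,-16,-3,-10,-8,1]
-10<-3: swap(3,4), lo=4 mid=5 ⇒ [-4,-11,-16,-10,-3,-8,1]
-8<-3: swap(4,5), lo=5 mid=6 ⇒ [-4,-11,-16,-10,-8,-3,1]
done. lo=5 hi=5; a=[-4,-11,-16,-10,-8,-3,1]

[-4,-11,-16,-10,-8,-3,1]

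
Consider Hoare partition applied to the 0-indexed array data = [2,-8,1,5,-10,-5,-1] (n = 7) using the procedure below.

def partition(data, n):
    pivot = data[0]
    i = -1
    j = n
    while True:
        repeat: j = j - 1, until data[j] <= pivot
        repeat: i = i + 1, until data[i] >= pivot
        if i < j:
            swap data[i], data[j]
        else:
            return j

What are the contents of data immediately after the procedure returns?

pivot=2
j stops at 6 (-1), i stops at 0 (2); swap ⇒ [-1,-8,1,5,-10,-5,2]
j stops at 5 (-5), i stops at 3 (5); swap ⇒ [-1,-8,1,-5,-10,5,2]
j stops at 4, i stops at 5; i≥j ⇒ return 4. data=[-1,-8,1,-5,-10,5,2]

[-1,-8,1,-5,-10,5,2]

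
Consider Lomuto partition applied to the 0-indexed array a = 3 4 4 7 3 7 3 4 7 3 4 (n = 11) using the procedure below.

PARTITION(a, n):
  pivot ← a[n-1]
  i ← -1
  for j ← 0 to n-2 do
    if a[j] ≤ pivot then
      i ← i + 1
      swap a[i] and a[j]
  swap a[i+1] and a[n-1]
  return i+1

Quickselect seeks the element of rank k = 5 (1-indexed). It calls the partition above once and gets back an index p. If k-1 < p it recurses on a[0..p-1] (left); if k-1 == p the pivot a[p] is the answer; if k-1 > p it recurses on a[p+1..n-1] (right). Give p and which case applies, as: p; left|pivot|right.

7; left

pivot=4, i=-1
j=0: 3≤4, i=0, swap(0,0) ⇒ 3 4 4 7 3 7 3 4 7 3 4
j=1: 4≤4, i=1, swap(1,1) ⇒ 3 4 4 7 3 7 3 4 7 3 4
j=2: 4≤4, i=2, swap(2,2) ⇒ 3 4 4 7 3 7 3 4 7 3 4
j=3: 7>4, skip
j=4: 3≤4, i=3, swap(3,4) ⇒ 3 4 4 3 7 7 3 4 7 3 4
j=5: 7>4, skip
j=6: 3≤4, i=4, swap(4,6) ⇒ 3 4 4 3 3 7 7 4 7 3 4
j=7: 4≤4, i=5, swap(5,7) ⇒ 3 4 4 3 3 4 7 7 7 3 4
j=8: 7>4, skip
j=9: 3≤4, i=6, swap(6,9) ⇒ 3 4 4 3 3 4 3 7 7 7 4
swap(7,10) ⇒ 3 4 4 3 3 4 3 4 7 7 7; return 7
p = 7; k-1 = 4 < 7 ⇒ left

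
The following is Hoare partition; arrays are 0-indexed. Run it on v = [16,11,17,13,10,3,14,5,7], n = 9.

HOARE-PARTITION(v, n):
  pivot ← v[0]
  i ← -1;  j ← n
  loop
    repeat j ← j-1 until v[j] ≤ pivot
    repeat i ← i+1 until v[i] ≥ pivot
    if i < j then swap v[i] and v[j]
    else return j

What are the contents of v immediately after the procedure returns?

[7,11,5,13,10,3,14,17,16]

pivot=16
j stops at 8 (7), i stops at 0 (16); swap ⇒ [7,11,17,13,10,3,14,5,16]
j stops at 7 (5), i stops at 2 (17); swap ⇒ [7,11,5,13,10,3,14,17,16]
j stops at 6, i stops at 7; i≥j ⇒ return 6. v=[7,11,5,13,10,3,14,17,16]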